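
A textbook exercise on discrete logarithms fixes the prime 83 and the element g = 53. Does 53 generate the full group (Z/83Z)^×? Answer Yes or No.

Yes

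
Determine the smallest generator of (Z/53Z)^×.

φ(53) = 53 − 1 = 52 = 2^2 · 13.
Test candidates g = 2, 3, … against the prime factors q ∈ {2, 13} of φ(53): g is a generator iff g^(52/q) ≢ 1 for every such q.
g = 2: 2^26 ≡ 52; 2^4 ≡ 16 — none is 1, so 2 is a primitive root.
Hence the least primitive root of 53 is 2.

2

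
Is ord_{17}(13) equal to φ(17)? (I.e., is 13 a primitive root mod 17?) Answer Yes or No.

φ(17) = 17 − 1 = 16 = 2^4.
It suffices to check that the order of 13 is not a proper divisor of 16: compute 13^(16/q) for q ∈ {2}.
13^8 ≡ 1 (mod 17)  [q = 2: ≡ 1 ✗]
Since 13^8 ≡ 1, the order of 13 divides 8 < 16, so 13 is not a primitive root.

No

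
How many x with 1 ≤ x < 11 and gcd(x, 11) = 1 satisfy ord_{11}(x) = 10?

4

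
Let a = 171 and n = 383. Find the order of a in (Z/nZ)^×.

191

By Lagrange's theorem, ord_383(171) divides φ(383) = 383 − 1 = 382 = 2 · 191.
Divisors of 382: 1, 2, 191, 382.
Compute 171^d (mod 383) for the divisors d until we hit 1:
171^1 ≡ 171 (mod 383)
171^2 ≡ 133 (mod 383)
171^191 ≡ 1 (mod 383) ✓
So ord_383(171) = 191.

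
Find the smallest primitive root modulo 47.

5

φ(47) = 47 − 1 = 46 = 2 · 23.
g is a primitive root iff g^(46/q) ≢ 1 (mod 47) for each prime q ∈ {2, 23}.
g = 2: 2^23 ≡ 1 — hits 1, so not a primitive root.
g = 3: 3^23 ≡ 1 — hits 1, so not a primitive root.
g = 4: 4^23 ≡ 1 — hits 1, so not a primitive root.
g = 5: 5^23 ≡ 46; 5^2 ≡ 25 — none is 1, so 5 is a primitive root.
So 5 is the smallest generator of (Z/47Z)^×.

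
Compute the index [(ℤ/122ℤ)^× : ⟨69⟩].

3

Since 69 ∈ (Z/122Z)^×, its order divides φ(122) = φ(2)·φ(61) = 1·60 = 60 = 2^2 · 3 · 5.
Divisors of 60: 1, 2, 3, 4, 5, 6, 10, 12, 15, 20, 30, 60.
Compute 69^d (mod 122) for the divisors d until we hit 1:
69^1 ≡ 69 (mod 122)
69^2 ≡ 3 (mod 122)
69^3 ≡ 85 (mod 122)
69^4 ≡ 9 (mod 122)
69^5 ≡ 11 (mod 122)
69^6 ≡ 27 (mod 122)
69^10 ≡ 121 (mod 122)
69^12 ≡ 119 (mod 122)
69^15 ≡ 111 (mod 122)
69^20 ≡ 1 (mod 122) ✓
Thus |⟨69⟩| = ord(69) = 20.
The index is φ(122) / ord(69) = 60 / 20 = 3.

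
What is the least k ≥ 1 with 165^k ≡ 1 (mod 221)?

48

By Lagrange's theorem, ord_221(165) divides φ(221) = φ(13·17) = (13−1)·(17−1) = 12·16 = 192 = 2^6 · 3.
Divisors of 192: 1, 2, 3, 4, 6, 8, 12, 16, 24, 32, 48, 64, 96, 192.
Test each divisor d:
165^1 ≡ 165 (mod 221)
165^2 ≡ 42 (mod 221)
165^3 ≡ 79 (mod 221)
165^4 ≡ 217 (mod 221)
165^6 ≡ 53 (mod 221)
165^8 ≡ 16 (mod 221)
165^12 ≡ 157 (mod 221)
165^16 ≡ 35 (mod 221)
165^24 ≡ 118 (mod 221)
165^32 ≡ 120 (mod 221)
165^48 ≡ 1 (mod 221) ✓
So ord_221(165) = 48.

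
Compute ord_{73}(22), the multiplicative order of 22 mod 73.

8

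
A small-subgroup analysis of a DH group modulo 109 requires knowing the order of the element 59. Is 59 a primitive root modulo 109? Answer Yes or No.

Yes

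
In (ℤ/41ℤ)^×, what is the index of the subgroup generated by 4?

Since 4 ∈ (Z/41Z)^×, its order divides φ(41) = 41 − 1 = 40 = 2^3 · 5.
Divisors of 40: 1, 2, 4, 5, 8, 10, 20, 40.
Compute 4^d (mod 41) for the divisors d until we hit 1:
4^1 ≡ 4 (mod 41)
4^2 ≡ 16 (mod 41)
4^4 ≡ 10 (mod 41)
4^5 ≡ 40 (mod 41)
4^8 ≡ 18 (mod 41)
4^10 ≡ 1 (mod 41) ✓
So ord_41(4) = 10, hence |⟨4⟩| = 10.
[(Z/41Z)^× : ⟨4⟩] = 40/10 = 4.

4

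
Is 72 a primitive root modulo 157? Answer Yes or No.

Yes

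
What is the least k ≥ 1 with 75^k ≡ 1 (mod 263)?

131

ord(75) | φ(263) = 263 − 1 = 262 = 2 · 131.
Divisors of 262: 1, 2, 131, 262.
Check 75^d mod 263 for each divisor in increasing order:
75^1 ≡ 75 (mod 263)
75^2 ≡ 102 (mod 263)
75^131 ≡ 1 (mod 263) ✓
Therefore the multiplicative order of 75 modulo 263 is 131.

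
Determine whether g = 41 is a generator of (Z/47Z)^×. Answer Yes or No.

Yes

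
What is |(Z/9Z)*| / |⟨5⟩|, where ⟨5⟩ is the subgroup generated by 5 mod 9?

By Lagrange's theorem, ord_9(5) divides φ(9) = φ(3^2) = 3·(3−1) = 6 = 2 · 3.
Divisors of 6: 1, 2, 3, 6.
Check 5^d mod 9 for each divisor in increasing order:
5^1 ≡ 5 (mod 9)
5^2 ≡ 7 (mod 9)
5^3 ≡ 8 (mod 9)
5^6 ≡ 1 (mod 9) ✓
The order of 5 is 6, so the subgroup it generates has 6 elements.
[(Z/9Z)^× : ⟨5⟩] = 6/6 = 1.

1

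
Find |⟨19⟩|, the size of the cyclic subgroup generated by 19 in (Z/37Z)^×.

36

ord(19) | φ(37) = 37 − 1 = 36 = 2^2 · 3^2.
Divisors of 36: 1, 2, 3, 4, 6, 9, 12, 18, 36.
Evaluate successive powers at the divisors of 36:
19^1 ≡ 19
19^2 ≡ 28
19^3 ≡ 14
19^4 ≡ 7
19^6 ≡ 11
19^9 ≡ 6
19^12 ≡ 10
19^18 ≡ 36
19^36 ≡ 1
Hence ord(19) = 36.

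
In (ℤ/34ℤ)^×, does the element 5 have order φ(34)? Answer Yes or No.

φ(34) = φ(2)·φ(17) = 1·16 = 16 = 2^4.
An element g generates (Z/34Z)^× iff g^(16/q) ≢ 1 (mod 34) for each prime q ∈ {2}.
5^8 ≡ 33 (mod 34)  [q = 2: ≢ 1 ✓]
Every test exponent gives a nontrivial residue, hence 5 generates the full group.

Yes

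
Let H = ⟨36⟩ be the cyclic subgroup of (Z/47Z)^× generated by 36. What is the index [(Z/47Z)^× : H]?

By Lagrange's theorem, ord_47(36) divides φ(47) = 47 − 1 = 46 = 2 · 23.
Divisors of 46: 1, 2, 23, 46.
Compute 36^d (mod 47) for the divisors d until we hit 1:
36^1 ≡ 36 (mod 47)
36^2 ≡ 27 (mod 47)
36^23 ≡ 1 (mod 47) ✓
So ord_47(36) = 23, hence |⟨36⟩| = 23.
Index = |(Z/47Z)^×| / |⟨36⟩| = 46 / 23 = 2.

2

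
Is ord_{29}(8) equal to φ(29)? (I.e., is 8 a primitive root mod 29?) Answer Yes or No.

Yes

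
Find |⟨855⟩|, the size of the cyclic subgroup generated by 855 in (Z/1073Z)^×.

252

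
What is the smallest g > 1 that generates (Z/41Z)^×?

6

φ(41) = 41 − 1 = 40 = 2^3 · 5.
g is a primitive root iff g^(40/q) ≢ 1 (mod 41) for each prime q ∈ {2, 5}.
g = 2: 2^20 ≡ 1 — hits 1, so not a primitive root.
g = 3: 3^20 ≡ 40; 3^8 ≡ 1 — hits 1, so not a primitive root.
g = 4: 4^20 ≡ 1 — hits 1, so not a primitive root.
g = 5: 5^20 ≡ 1 — hits 1, so not a primitive root.
g = 6: 6^20 ≡ 40; 6^8 ≡ 10 — none is 1, so 6 is a primitive root.
The smallest primitive root modulo 41 is 6.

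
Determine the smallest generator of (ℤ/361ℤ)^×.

φ(361) = φ(19^2) = 19·(19−1) = 342 = 2 · 3^2 · 19.
Test candidates g = 2, 3, … against the prime factors q ∈ {2, 3, 19} of φ(361): g is a generator iff g^(342/q) ≢ 1 for every such q.
g = 2: 2^171 ≡ 360; 2^114 ≡ 292; 2^18 ≡ 58 — none is 1, so 2 is a primitive root.
So 2 is the smallest generator of (Z/361Z)^×.

2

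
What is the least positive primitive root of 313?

10

φ(313) = 313 − 1 = 312 = 2^3 · 3 · 13.
g is a primitive root iff g^(312/q) ≢ 1 (mod 313) for each prime q ∈ {2, 3, 13}.
g = 2: 2^156 ≡ 1 — hits 1, so not a primitive root.
g = 3: 3^156 ≡ 1 — hits 1, so not a primitive root.
g = 4: 4^156 ≡ 1 — hits 1, so not a primitive root.
g = 5: 5^156 ≡ 312; 5^104 ≡ 1 — hits 1, so not a primitive root.
g = 6: 6^156 ≡ 1 — hits 1, so not a primitive root.
g = 7: 7^156 ≡ 312; 7^104 ≡ 1 — hits 1, so not a primitive root.
g = 8: 8^156 ≡ 1 — hits 1, so not a primitive root.
g = 9: 9^156 ≡ 1 — hits 1, so not a primitive root.
g = 10: 10^156 ≡ 312; 10^104 ≡ 214; 10^24 ≡ 103 — none is 1, so 10 is a primitive root.
So 10 is the smallest generator of (Z/313Z)^×.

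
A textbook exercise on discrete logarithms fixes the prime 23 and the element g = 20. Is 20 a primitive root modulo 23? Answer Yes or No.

Yes

φ(23) = 23 − 1 = 22 = 2 · 11.
It suffices to check that the order of 20 is not a proper divisor of 22: compute 20^(22/q) for q ∈ {2, 11}.
20^11 ≡ 22 (mod 23)  [q = 2: ≢ 1 ✓]
20^2 ≡ 9 (mod 23)  [q = 11: ≢ 1 ✓]
Every test exponent gives a nontrivial residue, hence 20 generates the full group.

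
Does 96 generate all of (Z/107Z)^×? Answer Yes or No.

Yes

φ(107) = 107 − 1 = 106 = 2 · 53.
Test 96^(106/q) mod 107 for each prime factor q of 106:
96^53 ≡ 106 (mod 107)  [q = 2: ≢ 1 ✓]
96^2 ≡ 14 (mod 107)  [q = 53: ≢ 1 ✓]
All checks pass, so 96 has order 106 and is a primitive root modulo 107.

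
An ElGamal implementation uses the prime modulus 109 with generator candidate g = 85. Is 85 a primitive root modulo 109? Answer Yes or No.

φ(109) = 109 − 1 = 108 = 2^2 · 3^3.
85 is a primitive root mod 109 iff 85^(φ(109)/q) ≢ 1 for every prime q | φ(109), i.e. q ∈ {2, 3}.
85^54 ≡ 108 (mod 109)  [q = 2: ≢ 1 ✓]
85^36 ≡ 63 (mod 109)  [q = 3: ≢ 1 ✓]
All checks pass, so 85 has order 108 and is a primitive root modulo 109.

Yes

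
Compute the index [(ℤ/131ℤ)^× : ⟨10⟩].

Since 10 ∈ (Z/131Z)^×, its order divides φ(131) = 131 − 1 = 130 = 2 · 5 · 13.
Divisors of 130: 1, 2, 5, 10, 13, 26, 65, 130.
Test each divisor d:
10^1 ≡ 10 (mod 131)
10^2 ≡ 100 (mod 131)
10^5 ≡ 47 (mod 131)
10^10 ≡ 113 (mod 131)
10^13 ≡ 78 (mod 131)
10^26 ≡ 58 (mod 131)
10^65 ≡ 130 (mod 131)
10^130 ≡ 1 (mod 131) ✓
So ord_131(10) = 130, hence |⟨10⟩| = 130.
[(Z/131Z)^× : ⟨10⟩] = 130/130 = 1.

1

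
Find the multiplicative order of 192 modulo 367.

122

By Lagrange's theorem, ord_367(192) divides φ(367) = 367 − 1 = 366 = 2 · 3 · 61.
Divisors of 366: 1, 2, 3, 6, 61, 122, 183, 366.
Check 192^d mod 367 for each divisor in increasing order:
192^1 ≡ 192
192^2 ≡ 164
192^3 ≡ 293
192^6 ≡ 338
192^61 ≡ 366
192^122 ≡ 1
Therefore the multiplicative order of 192 modulo 367 is 122.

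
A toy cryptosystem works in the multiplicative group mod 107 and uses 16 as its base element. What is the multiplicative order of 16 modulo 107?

53

The order of 16 must divide φ(107) = 107 − 1 = 106 = 2 · 53.
Divisors of 106: 1, 2, 53, 106.
Evaluate successive powers at the divisors of 106:
16^1 ≡ 16 (mod 107)
16^2 ≡ 42 (mod 107)
16^53 ≡ 1 (mod 107) ✓
Therefore the multiplicative order of 16 modulo 107 is 53.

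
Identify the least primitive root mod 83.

φ(83) = 83 − 1 = 82 = 2 · 41.
Test candidates g = 2, 3, … against the prime factors q ∈ {2, 41} of φ(83): g is a generator iff g^(82/q) ≢ 1 for every such q.
g = 2: 2^41 ≡ 82; 2^2 ≡ 4 — none is 1, so 2 is a primitive root.
The smallest primitive root modulo 83 is 2.

2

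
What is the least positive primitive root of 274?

φ(274) = φ(2)·φ(137) = 1·136 = 136 = 2^3 · 17.
Test candidates g = 2, 3, … against the prime factors q ∈ {2, 17} of φ(274): g is a generator iff g^(136/q) ≢ 1 for every such q.
g = 2: gcd(2, 274) = 2 > 1, not a unit — skip.
g = 3: 3^68 ≡ 273; 3^8 ≡ 259 — none is 1, so 3 is a primitive root.
The smallest primitive root modulo 274 is 3.

3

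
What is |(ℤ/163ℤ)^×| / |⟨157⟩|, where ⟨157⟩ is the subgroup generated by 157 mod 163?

3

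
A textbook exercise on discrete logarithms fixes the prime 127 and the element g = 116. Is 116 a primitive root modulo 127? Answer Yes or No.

φ(127) = 127 − 1 = 126 = 2 · 3^2 · 7.
116 is a primitive root mod 127 iff 116^(φ(127)/q) ≢ 1 for every prime q | φ(127), i.e. q ∈ {2, 3, 7}.
116^63 ≡ 126 (mod 127)  [q = 2: ≢ 1 ✓]
116^42 ≡ 19 (mod 127)  [q = 3: ≢ 1 ✓]
116^18 ≡ 8 (mod 127)  [q = 7: ≢ 1 ✓]
Every test exponent gives a nontrivial residue, hence 116 generates the full group.

Yes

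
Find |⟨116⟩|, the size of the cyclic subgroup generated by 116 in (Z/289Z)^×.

272

ord(116) | φ(289) = φ(17^2) = 17·(17−1) = 272 = 2^4 · 17.
Divisors of 272: 1, 2, 4, 8, 16, 17, 34, 68, 136, 272.
Check 116^d mod 289 for each divisor in increasing order:
116^1 ≡ 116 (mod 289)
116^2 ≡ 162 (mod 289)
116^4 ≡ 234 (mod 289)
116^8 ≡ 135 (mod 289)
116^16 ≡ 18 (mod 289)
116^17 ≡ 65 (mod 289)
116^34 ≡ 179 (mod 289)
116^68 ≡ 251 (mod 289)
116^136 ≡ 288 (mod 289)
116^272 ≡ 1 (mod 289) ✓
The smallest such exponent is 272, so the order of 116 is 272.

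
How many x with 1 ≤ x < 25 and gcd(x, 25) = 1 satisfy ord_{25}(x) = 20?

8

φ(25) = φ(5^2) = 5·(5−1) = 20 = 2^2 · 5.
(Z/25Z)^× is cyclic (|G| = 20); a cyclic group of order m has exactly φ(d) elements of each order d | m, and none otherwise.
20 = 2^2 · 5 divides 20, and φ(20) = 8.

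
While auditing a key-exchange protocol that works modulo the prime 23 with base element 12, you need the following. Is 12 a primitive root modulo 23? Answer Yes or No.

No

φ(23) = 23 − 1 = 22 = 2 · 11.
Test 12^(22/q) mod 23 for each prime factor q of 22:
12^11 ≡ 1 (mod 23)  [q = 2: ≡ 1 ✗]
12^2 ≡ 6 (mod 23)  [q = 11: ≢ 1 ✓]
The check at q = 2 fails, so 12 generates a proper subgroup.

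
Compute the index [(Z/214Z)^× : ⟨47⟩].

2

ord(47) | φ(214) = φ(2)·φ(107) = 1·106 = 106 = 2 · 53.
Divisors of 106: 1, 2, 53, 106.
Compute 47^d (mod 214) for the divisors d until we hit 1:
47^1 ≡ 47 (mod 214)
47^2 ≡ 69 (mod 214)
47^53 ≡ 1 (mod 214) ✓
The order of 47 is 53, so the subgroup it generates has 53 elements.
Index = |(Z/214Z)^×| / |⟨47⟩| = 106 / 53 = 2.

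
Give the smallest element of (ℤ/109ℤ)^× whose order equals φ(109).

φ(109) = 109 − 1 = 108 = 2^2 · 3^3.
g is a primitive root iff g^(108/q) ≢ 1 (mod 109) for each prime q ∈ {2, 3}.
g = 2: 2^54 ≡ 108; 2^36 ≡ 1 — hits 1, so not a primitive root.
g = 3: 3^54 ≡ 1 — hits 1, so not a primitive root.
g = 4: 4^54 ≡ 1 — hits 1, so not a primitive root.
g = 5: 5^54 ≡ 1 — hits 1, so not a primitive root.
g = 6: 6^54 ≡ 108; 6^36 ≡ 63 — none is 1, so 6 is a primitive root.
Hence the least primitive root of 109 is 6.

6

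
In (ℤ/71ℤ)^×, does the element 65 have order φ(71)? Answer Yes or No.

φ(71) = 71 − 1 = 70 = 2 · 5 · 7.
Test 65^(70/q) mod 71 for each prime factor q of 70:
65^35 ≡ 70 (mod 71)  [q = 2: ≢ 1 ✓]
65^14 ≡ 5 (mod 71)  [q = 5: ≢ 1 ✓]
65^10 ≡ 20 (mod 71)  [q = 7: ≢ 1 ✓]
None equal 1, so ord_71(65) = 70: 65 is a primitive root.

Yes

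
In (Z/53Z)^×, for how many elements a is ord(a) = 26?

12

φ(53) = 53 − 1 = 52 = 2^2 · 13.
Since (Z/53Z)^× is cyclic of order 52, the number of elements of order d is φ(d) when d | 52 and 0 otherwise.
26 = 2 · 13 divides 52, and φ(26) = 12.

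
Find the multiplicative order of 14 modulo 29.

By Lagrange's theorem, ord_29(14) divides φ(29) = 29 − 1 = 28 = 2^2 · 7.
Divisors of 28: 1, 2, 4, 7, 14, 28.
Check 14^d mod 29 for each divisor in increasing order:
14^1 ≡ 14 (mod 29)
14^2 ≡ 22 (mod 29)
14^4 ≡ 20 (mod 29)
14^7 ≡ 12 (mod 29)
14^14 ≡ 28 (mod 29)
14^28 ≡ 1 (mod 29) ✓
So ord_29(14) = 28.

28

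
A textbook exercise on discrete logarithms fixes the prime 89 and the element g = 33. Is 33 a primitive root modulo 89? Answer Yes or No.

φ(89) = 89 − 1 = 88 = 2^3 · 11.
An element g generates (Z/89Z)^× iff g^(88/q) ≢ 1 (mod 89) for each prime q ∈ {2, 11}.
33^44 ≡ 88 (mod 89)  [q = 2: ≢ 1 ✓]
33^8 ≡ 16 (mod 89)  [q = 11: ≢ 1 ✓]
None equal 1, so ord_89(33) = 88: 33 is a primitive root.

Yes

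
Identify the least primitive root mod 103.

5

φ(103) = 103 − 1 = 102 = 2 · 3 · 17.
g is a primitive root iff g^(102/q) ≢ 1 (mod 103) for each prime q ∈ {2, 3, 17}.
g = 2: 2^51 ≡ 1 — hits 1, so not a primitive root.
g = 3: 3^51 ≡ 102; 3^34 ≡ 1 — hits 1, so not a primitive root.
g = 4: 4^51 ≡ 1 — hits 1, so not a primitive root.
g = 5: 5^51 ≡ 102; 5^34 ≡ 56; 5^6 ≡ 72 — none is 1, so 5 is a primitive root.
So 5 is the smallest generator of (Z/103Z)^×.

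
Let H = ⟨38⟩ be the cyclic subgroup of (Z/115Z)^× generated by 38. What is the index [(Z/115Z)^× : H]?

2

ord(38) | φ(115) = φ(5·23) = (5−1)·(23−1) = 4·22 = 88 = 2^3 · 11.
Divisors of 88: 1, 2, 4, 8, 11, 22, 44, 88.
Evaluate successive powers at the divisors of 88:
38^1 ≡ 38 (mod 115)
38^2 ≡ 64 (mod 115)
38^4 ≡ 71 (mod 115)
38^8 ≡ 96 (mod 115)
38^11 ≡ 22 (mod 115)
38^22 ≡ 24 (mod 115)
38^44 ≡ 1 (mod 115) ✓
Thus |⟨38⟩| = ord(38) = 44.
Index = |(Z/115Z)^×| / |⟨38⟩| = 88 / 44 = 2.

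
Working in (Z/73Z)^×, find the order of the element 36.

18

Since 36 ∈ (Z/73Z)^×, its order divides φ(73) = 73 − 1 = 72 = 2^3 · 3^2.
Divisors of 72: 1, 2, 3, 4, 6, 8, 9, 12, 18, 24, 36, 72.
Test each divisor d:
36^1 ≡ 36 (mod 73)
36^2 ≡ 55 (mod 73)
36^3 ≡ 9 (mod 73)
36^4 ≡ 32 (mod 73)
36^6 ≡ 8 (mod 73)
36^8 ≡ 2 (mod 73)
36^9 ≡ 72 (mod 73)
36^12 ≡ 64 (mod 73)
36^18 ≡ 1 (mod 73) ✓
The smallest such exponent is 18, so the order of 36 is 18.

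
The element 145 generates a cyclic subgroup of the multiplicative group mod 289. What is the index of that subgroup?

The order of 145 must divide φ(289) = φ(17^2) = 17·(17−1) = 272 = 2^4 · 17.
Divisors of 272: 1, 2, 4, 8, 16, 17, 34, 68, 136, 272.
Check 145^d mod 289 for each divisor in increasing order:
145^1 ≡ 145 (mod 289)
145^2 ≡ 217 (mod 289)
145^4 ≡ 271 (mod 289)
145^8 ≡ 35 (mod 289)
145^16 ≡ 69 (mod 289)
145^17 ≡ 179 (mod 289)
145^34 ≡ 251 (mod 289)
145^68 ≡ 288 (mod 289)
145^136 ≡ 1 (mod 289) ✓
Thus |⟨145⟩| = ord(145) = 136.
Index = |(Z/289Z)^×| / |⟨145⟩| = 272 / 136 = 2.

2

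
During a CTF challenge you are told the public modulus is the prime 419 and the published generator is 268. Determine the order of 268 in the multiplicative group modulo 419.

418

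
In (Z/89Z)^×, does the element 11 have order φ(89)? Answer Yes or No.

φ(89) = 89 − 1 = 88 = 2^3 · 11.
11 is a primitive root mod 89 iff 11^(φ(89)/q) ≢ 1 for every prime q | φ(89), i.e. q ∈ {2, 11}.
11^44 ≡ 1 (mod 89)  [q = 2: ≡ 1 ✗]
11^8 ≡ 67 (mod 89)  [q = 11: ≢ 1 ✓]
Since 11^44 ≡ 1, the order of 11 divides 44 < 88, so 11 is not a primitive root.

No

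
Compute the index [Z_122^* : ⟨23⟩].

The order of 23 must divide φ(122) = φ(2)·φ(61) = 1·60 = 60 = 2^2 · 3 · 5.
Divisors of 60: 1, 2, 3, 4, 5, 6, 10, 12, 15, 20, 30, 60.
Check 23^d mod 122 for each divisor in increasing order:
23^1 ≡ 23 (mod 122)
23^2 ≡ 41 (mod 122)
23^3 ≡ 89 (mod 122)
23^4 ≡ 95 (mod 122)
23^5 ≡ 111 (mod 122)
23^6 ≡ 113 (mod 122)
23^10 ≡ 121 (mod 122)
23^12 ≡ 81 (mod 122)
23^15 ≡ 11 (mod 122)
23^20 ≡ 1 (mod 122) ✓
Thus |⟨23⟩| = ord(23) = 20.
Index = |(Z/122Z)^×| / |⟨23⟩| = 60 / 20 = 3.

3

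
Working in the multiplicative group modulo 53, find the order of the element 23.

The order of 23 must divide φ(53) = 53 − 1 = 52 = 2^2 · 13.
Divisors of 52: 1, 2, 4, 13, 26, 52.
Evaluate successive powers at the divisors of 52:
23^1 ≡ 23
23^2 ≡ 52
23^4 ≡ 1
The smallest such exponent is 4, so the order of 23 is 4.

4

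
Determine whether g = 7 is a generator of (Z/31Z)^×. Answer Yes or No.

No

φ(31) = 31 − 1 = 30 = 2 · 3 · 5.
Test 7^(30/q) mod 31 for each prime factor q of 30:
7^15 ≡ 1 (mod 31)  [q = 2: ≡ 1 ✗]
7^10 ≡ 25 (mod 31)  [q = 3: ≢ 1 ✓]
7^6 ≡ 4 (mod 31)  [q = 5: ≢ 1 ✓]
7^15 ≡ 1 shows ord(7) | 15, strictly less than φ(31); not a primitive root.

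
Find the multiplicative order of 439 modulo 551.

126

The order of 439 must divide φ(551) = φ(19·29) = (19−1)·(29−1) = 18·28 = 504 = 2^3 · 3^2 · 7.
Divisors of 504: 1, 2, 3, 4, 6, 7, 8, 9, 12, 14, 18, 21, 24, 28, 36, 42, 56, 63, 72, 84, 126, 168, 252, 504.
Check 439^d mod 551 for each divisor in increasing order:
439^1 ≡ 439 (mod 551)
439^2 ≡ 422 (mod 551)
439^3 ≡ 122 (mod 551)
439^4 ≡ 111 (mod 551)
439^6 ≡ 7 (mod 551)
439^7 ≡ 318 (mod 551)
439^8 ≡ 199 (mod 551)
439^9 ≡ 303 (mod 551)
439^12 ≡ 49 (mod 551)
439^14 ≡ 291 (mod 551)
439^18 ≡ 343 (mod 551)
439^21 ≡ 521 (mod 551)
439^24 ≡ 197 (mod 551)
439^28 ≡ 378 (mod 551)
439^36 ≡ 286 (mod 551)
439^42 ≡ 349 (mod 551)
439^56 ≡ 175 (mod 551)
439^63 ≡ 550 (mod 551)
439^72 ≡ 248 (mod 551)
439^84 ≡ 30 (mod 551)
439^126 ≡ 1 (mod 551) ✓
Therefore the multiplicative order of 439 modulo 551 is 126.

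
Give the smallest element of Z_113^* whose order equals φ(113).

φ(113) = 113 − 1 = 112 = 2^4 · 7.
Test candidates g = 2, 3, … against the prime factors q ∈ {2, 7} of φ(113): g is a generator iff g^(112/q) ≢ 1 for every such q.
g = 2: 2^56 ≡ 1 — hits 1, so not a primitive root.
g = 3: 3^56 ≡ 112; 3^16 ≡ 49 — none is 1, so 3 is a primitive root.
The smallest primitive root modulo 113 is 3.

3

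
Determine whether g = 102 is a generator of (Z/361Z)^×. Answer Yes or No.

φ(361) = φ(19^2) = 19·(19−1) = 342 = 2 · 3^2 · 19.
An element g generates (Z/361Z)^× iff g^(342/q) ≢ 1 (mod 361) for each prime q ∈ {2, 3, 19}.
102^171 ≡ 1 (mod 361)  [q = 2: ≡ 1 ✗]
102^114 ≡ 1 (mod 361)  [q = 3: ≡ 1 ✗]
102^18 ≡ 286 (mod 361)  [q = 19: ≢ 1 ✓]
The check at q = 2 fails, so 102 generates a proper subgroup.

No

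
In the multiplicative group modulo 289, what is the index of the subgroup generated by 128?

2

ord(128) | φ(289) = φ(17^2) = 17·(17−1) = 272 = 2^4 · 17.
Divisors of 272: 1, 2, 4, 8, 16, 17, 34, 68, 136, 272.
Check 128^d mod 289 for each divisor in increasing order:
128^1 ≡ 128 (mod 289)
128^2 ≡ 200 (mod 289)
128^4 ≡ 118 (mod 289)
128^8 ≡ 52 (mod 289)
128^16 ≡ 103 (mod 289)
128^17 ≡ 179 (mod 289)
128^34 ≡ 251 (mod 289)
128^68 ≡ 288 (mod 289)
128^136 ≡ 1 (mod 289) ✓
The order of 128 is 136, so the subgroup it generates has 136 elements.
Index = |(Z/289Z)^×| / |⟨128⟩| = 272 / 136 = 2.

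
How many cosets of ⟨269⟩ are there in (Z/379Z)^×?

1

ord(269) | φ(379) = 379 − 1 = 378 = 2 · 3^3 · 7.
Divisors of 378: 1, 2, 3, 6, 7, 9, 14, 18, 21, 27, 42, 54, 63, 126, 189, 378.
Evaluate successive powers at the divisors of 378:
269^1 ≡ 269
269^2 ≡ 351
269^3 ≡ 48
269^6 ≡ 30
269^7 ≡ 111
269^9 ≡ 303
269^14 ≡ 193
269^18 ≡ 91
269^21 ≡ 199
269^27 ≡ 285
269^42 ≡ 185
269^54 ≡ 119
269^63 ≡ 52
269^126 ≡ 51
269^189 ≡ 378
269^378 ≡ 1
The order of 269 is 378, so the subgroup it generates has 378 elements.
The index is φ(379) / ord(269) = 378 / 378 = 1.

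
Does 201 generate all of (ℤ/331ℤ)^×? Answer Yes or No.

Yes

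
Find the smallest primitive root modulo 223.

3

φ(223) = 223 − 1 = 222 = 2 · 3 · 37.
g is a primitive root iff g^(222/q) ≢ 1 (mod 223) for each prime q ∈ {2, 3, 37}.
g = 2: 2^111 ≡ 1 — hits 1, so not a primitive root.
g = 3: 3^111 ≡ 222; 3^74 ≡ 183; 3^6 ≡ 60 — none is 1, so 3 is a primitive root.
Hence the least primitive root of 223 is 3.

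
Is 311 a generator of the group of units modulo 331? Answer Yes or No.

Yes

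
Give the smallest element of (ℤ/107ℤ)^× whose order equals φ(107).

2

φ(107) = 107 − 1 = 106 = 2 · 53.
Test candidates g = 2, 3, … against the prime factors q ∈ {2, 53} of φ(107): g is a generator iff g^(106/q) ≢ 1 for every such q.
g = 2: 2^53 ≡ 106; 2^2 ≡ 4 — none is 1, so 2 is a primitive root.
Hence the least primitive root of 107 is 2.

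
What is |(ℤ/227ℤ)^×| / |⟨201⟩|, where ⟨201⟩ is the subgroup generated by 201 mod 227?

1

By Lagrange's theorem, ord_227(201) divides φ(227) = 227 − 1 = 226 = 2 · 113.
Divisors of 226: 1, 2, 113, 226.
Test each divisor d:
201^1 ≡ 201 (mod 227)
201^2 ≡ 222 (mod 227)
201^113 ≡ 226 (mod 227)
201^226 ≡ 1 (mod 227) ✓
So ord_227(201) = 226, hence |⟨201⟩| = 226.
Index = |(Z/227Z)^×| / |⟨201⟩| = 226 / 226 = 1.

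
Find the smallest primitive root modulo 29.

2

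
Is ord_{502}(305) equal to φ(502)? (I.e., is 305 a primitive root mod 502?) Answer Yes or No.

φ(502) = φ(2)·φ(251) = 1·250 = 250 = 2 · 5^3.
305 is a primitive root mod 502 iff 305^(φ(502)/q) ≢ 1 for every prime q | φ(502), i.e. q ∈ {2, 5}.
305^125 ≡ 501 (mod 502)  [q = 2: ≢ 1 ✓]
305^50 ≡ 113 (mod 502)  [q = 5: ≢ 1 ✓]
Every test exponent gives a nontrivial residue, hence 305 generates the full group.

Yes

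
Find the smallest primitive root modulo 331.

φ(331) = 331 − 1 = 330 = 2 · 3 · 5 · 11.
Test candidates g = 2, 3, … against the prime factors q ∈ {2, 3, 5, 11} of φ(331): g is a generator iff g^(330/q) ≢ 1 for every such q.
g = 2: 2^165 ≡ 330; 2^110 ≡ 299; 2^66 ≡ 64; 2^30 ≡ 1 — hits 1, so not a primitive root.
g = 3: 3^165 ≡ 330; 3^110 ≡ 299; 3^66 ≡ 64; 3^30 ≡ 270 — none is 1, so 3 is a primitive root.
Hence the least primitive root of 331 is 3.

3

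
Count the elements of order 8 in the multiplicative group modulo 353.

4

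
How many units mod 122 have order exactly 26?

0

φ(122) = φ(2)·φ(61) = 1·60 = 60 = 2^2 · 3 · 5.
Since (Z/122Z)^× is cyclic of order 60, the number of elements of order d is φ(d) when d | 60 and 0 otherwise.
Here 60 is not a multiple of 26, so there are no elements of order 26.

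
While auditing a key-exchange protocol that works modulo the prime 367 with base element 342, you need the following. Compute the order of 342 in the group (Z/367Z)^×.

ord(342) | φ(367) = 367 − 1 = 366 = 2 · 3 · 61.
Divisors of 366: 1, 2, 3, 6, 61, 122, 183, 366.
Check 342^d mod 367 for each divisor in increasing order:
342^1 ≡ 342
342^2 ≡ 258
342^3 ≡ 156
342^6 ≡ 114
342^61 ≡ 366
342^122 ≡ 1
Therefore the multiplicative order of 342 modulo 367 is 122.

122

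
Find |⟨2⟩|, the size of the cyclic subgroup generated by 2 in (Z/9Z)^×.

6

ord(2) | φ(9) = φ(3^2) = 3·(3−1) = 6 = 2 · 3.
Divisors of 6: 1, 2, 3, 6.
Compute 2^d (mod 9) for the divisors d until we hit 1:
2^1 ≡ 2 (mod 9)
2^2 ≡ 4 (mod 9)
2^3 ≡ 8 (mod 9)
2^6 ≡ 1 (mod 9) ✓
So ord_9(2) = 6.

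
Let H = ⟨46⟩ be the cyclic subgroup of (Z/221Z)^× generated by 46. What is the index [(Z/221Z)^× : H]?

Since 46 ∈ (Z/221Z)^×, its order divides φ(221) = φ(13·17) = (13−1)·(17−1) = 12·16 = 192 = 2^6 · 3.
Divisors of 192: 1, 2, 3, 4, 6, 8, 12, 16, 24, 32, 48, 64, 96, 192.
Check 46^d mod 221 for each divisor in increasing order:
46^1 ≡ 46 (mod 221)
46^2 ≡ 127 (mod 221)
46^3 ≡ 96 (mod 221)
46^4 ≡ 217 (mod 221)
46^6 ≡ 155 (mod 221)
46^8 ≡ 16 (mod 221)
46^12 ≡ 157 (mod 221)
46^16 ≡ 35 (mod 221)
46^24 ≡ 118 (mod 221)
46^32 ≡ 120 (mod 221)
46^48 ≡ 1 (mod 221) ✓
So ord_221(46) = 48, hence |⟨46⟩| = 48.
[(Z/221Z)^× : ⟨46⟩] = 192/48 = 4.

4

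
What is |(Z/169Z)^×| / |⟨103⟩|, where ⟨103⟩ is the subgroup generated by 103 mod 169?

6

Since 103 ∈ (Z/169Z)^×, its order divides φ(169) = φ(13^2) = 13·(13−1) = 156 = 2^2 · 3 · 13.
Divisors of 156: 1, 2, 3, 4, 6, 12, 13, 26, 39, 52, 78, 156.
Test each divisor d:
103^1 ≡ 103 (mod 169)
103^2 ≡ 131 (mod 169)
103^3 ≡ 142 (mod 169)
103^4 ≡ 92 (mod 169)
103^6 ≡ 53 (mod 169)
103^12 ≡ 105 (mod 169)
103^13 ≡ 168 (mod 169)
103^26 ≡ 1 (mod 169) ✓
The order of 103 is 26, so the subgroup it generates has 26 elements.
Index = |(Z/169Z)^×| / |⟨103⟩| = 156 / 26 = 6.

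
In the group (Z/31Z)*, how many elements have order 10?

4

φ(31) = 31 − 1 = 30 = 2 · 3 · 5.
In a cyclic group of order 30, there are φ(d) elements of order d for each divisor d of 30, and zero for non-divisors.
10 = 2 · 5 divides 30, and φ(10) = 4.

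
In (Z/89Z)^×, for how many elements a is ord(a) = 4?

φ(89) = 89 − 1 = 88 = 2^3 · 11.
In a cyclic group of order 88, there are φ(d) elements of order d for each divisor d of 88, and zero for non-divisors.
4 = 2^2 divides 88, and φ(4) = 2.

2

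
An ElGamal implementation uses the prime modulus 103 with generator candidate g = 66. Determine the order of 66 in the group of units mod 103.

17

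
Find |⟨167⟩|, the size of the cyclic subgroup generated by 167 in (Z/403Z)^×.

By Lagrange's theorem, ord_403(167) divides φ(403) = φ(13·31) = (13−1)·(31−1) = 12·30 = 360 = 2^3 · 3^2 · 5.
Divisors of 360: 1, 2, 3, 4, 5, 6, 8, 9, 10, 12, 15, 18, 20, 24, 30, 36, 40, 45, 60, 72, 90, 120, 180, 360.
Compute 167^d (mod 403) for the divisors d until we hit 1:
167^1 ≡ 167 (mod 403)
167^2 ≡ 82 (mod 403)
167^3 ≡ 395 (mod 403)
167^4 ≡ 276 (mod 403)
167^5 ≡ 150 (mod 403)
167^6 ≡ 64 (mod 403)
167^8 ≡ 9 (mod 403)
167^9 ≡ 294 (mod 403)
167^10 ≡ 335 (mod 403)
167^12 ≡ 66 (mod 403)
167^15 ≡ 278 (mod 403)
167^18 ≡ 194 (mod 403)
167^20 ≡ 191 (mod 403)
167^24 ≡ 326 (mod 403)
167^30 ≡ 311 (mod 403)
167^36 ≡ 157 (mod 403)
167^40 ≡ 211 (mod 403)
167^45 ≡ 216 (mod 403)
167^60 ≡ 1 (mod 403) ✓
The smallest such exponent is 60, so the order of 167 is 60.

60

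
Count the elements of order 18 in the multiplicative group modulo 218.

6

φ(218) = φ(2)·φ(109) = 1·108 = 108 = 2^2 · 3^3.
(Z/218Z)^× is cyclic (|G| = 108); a cyclic group of order m has exactly φ(d) elements of each order d | m, and none otherwise.
18 = 2 · 3^2 divides 108, and φ(18) = 6.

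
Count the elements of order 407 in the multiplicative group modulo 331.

0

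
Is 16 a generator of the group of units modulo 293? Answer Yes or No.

No

φ(293) = 293 − 1 = 292 = 2^2 · 73.
16 is a primitive root mod 293 iff 16^(φ(293)/q) ≢ 1 for every prime q | φ(293), i.e. q ∈ {2, 73}.
16^146 ≡ 1 (mod 293)  [q = 2: ≡ 1 ✗]
16^4 ≡ 197 (mod 293)  [q = 73: ≢ 1 ✓]
The check at q = 2 fails, so 16 generates a proper subgroup.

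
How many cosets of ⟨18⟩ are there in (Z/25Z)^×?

The order of 18 must divide φ(25) = φ(5^2) = 5·(5−1) = 20 = 2^2 · 5.
Divisors of 20: 1, 2, 4, 5, 10, 20.
Evaluate successive powers at the divisors of 20:
18^1 ≡ 18
18^2 ≡ 24
18^4 ≡ 1
So ord_25(18) = 4, hence |⟨18⟩| = 4.
The index is φ(25) / ord(18) = 20 / 4 = 5.

5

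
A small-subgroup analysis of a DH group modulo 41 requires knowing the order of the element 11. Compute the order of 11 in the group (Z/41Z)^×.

40

The order of 11 must divide φ(41) = 41 − 1 = 40 = 2^3 · 5.
Divisors of 40: 1, 2, 4, 5, 8, 10, 20, 40.
Check 11^d mod 41 for each divisor in increasing order:
11^1 ≡ 11 (mod 41)
11^2 ≡ 39 (mod 41)
11^4 ≡ 4 (mod 41)
11^5 ≡ 3 (mod 41)
11^8 ≡ 16 (mod 41)
11^10 ≡ 9 (mod 41)
11^20 ≡ 40 (mod 41)
11^40 ≡ 1 (mod 41) ✓
Therefore the multiplicative order of 11 modulo 41 is 40.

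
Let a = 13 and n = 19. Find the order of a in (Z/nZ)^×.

18

Since 13 ∈ (Z/19Z)^×, its order divides φ(19) = 19 − 1 = 18 = 2 · 3^2.
Divisors of 18: 1, 2, 3, 6, 9, 18.
Compute 13^d (mod 19) for the divisors d until we hit 1:
13^1 ≡ 13 (mod 19)
13^2 ≡ 17 (mod 19)
13^3 ≡ 12 (mod 19)
13^6 ≡ 11 (mod 19)
13^9 ≡ 18 (mod 19)
13^18 ≡ 1 (mod 19) ✓
Hence ord(13) = 18.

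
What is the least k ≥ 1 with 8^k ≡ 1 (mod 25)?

20

ord(8) | φ(25) = φ(5^2) = 5·(5−1) = 20 = 2^2 · 5.
Divisors of 20: 1, 2, 4, 5, 10, 20.
Check 8^d mod 25 for each divisor in increasing order:
8^1 ≡ 8 (mod 25)
8^2 ≡ 14 (mod 25)
8^4 ≡ 21 (mod 25)
8^5 ≡ 18 (mod 25)
8^10 ≡ 24 (mod 25)
8^20 ≡ 1 (mod 25) ✓
Therefore the multiplicative order of 8 modulo 25 is 20.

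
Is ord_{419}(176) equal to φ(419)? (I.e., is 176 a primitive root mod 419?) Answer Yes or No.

Yes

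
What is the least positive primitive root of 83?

2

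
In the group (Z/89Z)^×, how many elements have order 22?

10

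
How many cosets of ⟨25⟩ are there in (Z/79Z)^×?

2

By Lagrange's theorem, ord_79(25) divides φ(79) = 79 − 1 = 78 = 2 · 3 · 13.
Divisors of 78: 1, 2, 3, 6, 13, 26, 39, 78.
Test each divisor d:
25^1 ≡ 25 (mod 79)
25^2 ≡ 72 (mod 79)
25^3 ≡ 62 (mod 79)
25^6 ≡ 52 (mod 79)
25^13 ≡ 55 (mod 79)
25^26 ≡ 23 (mod 79)
25^39 ≡ 1 (mod 79) ✓
So ord_79(25) = 39, hence |⟨25⟩| = 39.
The index is φ(79) / ord(25) = 78 / 39 = 2.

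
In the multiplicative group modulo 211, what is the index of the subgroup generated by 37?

2

The order of 37 must divide φ(211) = 211 − 1 = 210 = 2 · 3 · 5 · 7.
Divisors of 210: 1, 2, 3, 5, 6, 7, 10, 14, 15, 21, 30, 35, 42, 70, 105, 210.
Evaluate successive powers at the divisors of 210:
37^1 ≡ 37 (mod 211)
37^2 ≡ 103 (mod 211)
37^3 ≡ 13 (mod 211)
37^5 ≡ 73 (mod 211)
37^6 ≡ 169 (mod 211)
37^7 ≡ 134 (mod 211)
37^10 ≡ 54 (mod 211)
37^14 ≡ 21 (mod 211)
37^15 ≡ 144 (mod 211)
37^21 ≡ 71 (mod 211)
37^30 ≡ 58 (mod 211)
37^35 ≡ 14 (mod 211)
37^42 ≡ 188 (mod 211)
37^70 ≡ 196 (mod 211)
37^105 ≡ 1 (mod 211) ✓
Thus |⟨37⟩| = ord(37) = 105.
Index = |(Z/211Z)^×| / |⟨37⟩| = 210 / 105 = 2.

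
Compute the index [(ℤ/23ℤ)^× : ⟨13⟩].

2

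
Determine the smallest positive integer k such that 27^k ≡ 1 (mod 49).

14

The order of 27 must divide φ(49) = φ(7^2) = 7·(7−1) = 42 = 2 · 3 · 7.
Divisors of 42: 1, 2, 3, 6, 7, 14, 21, 42.
Compute 27^d (mod 49) for the divisors d until we hit 1:
27^1 ≡ 27
27^2 ≡ 43
27^3 ≡ 34
27^6 ≡ 29
27^7 ≡ 48
27^14 ≡ 1
Hence ord(27) = 14.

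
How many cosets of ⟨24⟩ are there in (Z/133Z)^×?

The order of 24 must divide φ(133) = φ(7·19) = (7−1)·(19−1) = 6·18 = 108 = 2^2 · 3^3.
Divisors of 108: 1, 2, 3, 4, 6, 9, 12, 18, 27, 36, 54, 108.
Check 24^d mod 133 for each divisor in increasing order:
24^1 ≡ 24 (mod 133)
24^2 ≡ 44 (mod 133)
24^3 ≡ 125 (mod 133)
24^4 ≡ 74 (mod 133)
24^6 ≡ 64 (mod 133)
24^9 ≡ 20 (mod 133)
24^12 ≡ 106 (mod 133)
24^18 ≡ 1 (mod 133) ✓
The order of 24 is 18, so the subgroup it generates has 18 elements.
[(Z/133Z)^× : ⟨24⟩] = 108/18 = 6.

6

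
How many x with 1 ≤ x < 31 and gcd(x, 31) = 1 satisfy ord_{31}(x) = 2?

1

φ(31) = 31 − 1 = 30 = 2 · 3 · 5.
In a cyclic group of order 30, there are φ(d) elements of order d for each divisor d of 30, and zero for non-divisors.
2 | 30, and φ(2) = 2 − 1 = 1.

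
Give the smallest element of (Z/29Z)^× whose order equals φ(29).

φ(29) = 29 − 1 = 28 = 2^2 · 7.
Test candidates g = 2, 3, … against the prime factors q ∈ {2, 7} of φ(29): g is a generator iff g^(28/q) ≢ 1 for every such q.
g = 2: 2^14 ≡ 28; 2^4 ≡ 16 — none is 1, so 2 is a primitive root.
So 2 is the smallest generator of (Z/29Z)^×.

2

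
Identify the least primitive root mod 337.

φ(337) = 337 − 1 = 336 = 2^4 · 3 · 7.
g is a primitive root iff g^(336/q) ≢ 1 (mod 337) for each prime q ∈ {2, 3, 7}.
g = 2: 2^168 ≡ 1 — hits 1, so not a primitive root.
g = 3: 3^168 ≡ 1 — hits 1, so not a primitive root.
g = 4: 4^168 ≡ 1 — hits 1, so not a primitive root.
g = 5: 5^168 ≡ 336; 5^112 ≡ 1 — hits 1, so not a primitive root.
g = 6: 6^168 ≡ 1 — hits 1, so not a primitive root.
g = 7: 7^168 ≡ 1 — hits 1, so not a primitive root.
g = 8: 8^168 ≡ 1 — hits 1, so not a primitive root.
g = 9: 9^168 ≡ 1 — hits 1, so not a primitive root.
g = 10: 10^168 ≡ 336; 10^112 ≡ 128; 10^48 ≡ 175 — none is 1, so 10 is a primitive root.
So 10 is the smallest generator of (Z/337Z)^×.

10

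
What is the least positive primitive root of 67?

φ(67) = 67 − 1 = 66 = 2 · 3 · 11.
g is a primitive root iff g^(66/q) ≢ 1 (mod 67) for each prime q ∈ {2, 3, 11}.
g = 2: 2^33 ≡ 66; 2^22 ≡ 37; 2^6 ≡ 64 — none is 1, so 2 is a primitive root.
So 2 is the smallest generator of (Z/67Z)^×.

2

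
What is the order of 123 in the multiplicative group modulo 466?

Since 123 ∈ (Z/466Z)^×, its order divides φ(466) = φ(2)·φ(233) = 1·232 = 232 = 2^3 · 29.
Divisors of 232: 1, 2, 4, 8, 29, 58, 116, 232.
Test each divisor d:
123^1 ≡ 123
123^2 ≡ 217
123^4 ≡ 23
123^8 ≡ 63
123^29 ≡ 89
123^58 ≡ 465
123^116 ≡ 1
The smallest such exponent is 116, so the order of 123 is 116.

116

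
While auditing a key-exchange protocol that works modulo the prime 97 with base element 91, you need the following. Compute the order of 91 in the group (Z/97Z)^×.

12

Since 91 ∈ (Z/97Z)^×, its order divides φ(97) = 97 − 1 = 96 = 2^5 · 3.
Divisors of 96: 1, 2, 3, 4, 6, 8, 12, 16, 24, 32, 48, 96.
Check 91^d mod 97 for each divisor in increasing order:
91^1 ≡ 91 (mod 97)
91^2 ≡ 36 (mod 97)
91^3 ≡ 75 (mod 97)
91^4 ≡ 35 (mod 97)
91^6 ≡ 96 (mod 97)
91^8 ≡ 61 (mod 97)
91^12 ≡ 1 (mod 97) ✓
So ord_97(91) = 12.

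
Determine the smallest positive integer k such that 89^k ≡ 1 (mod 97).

16

By Lagrange's theorem, ord_97(89) divides φ(97) = 97 − 1 = 96 = 2^5 · 3.
Divisors of 96: 1, 2, 3, 4, 6, 8, 12, 16, 24, 32, 48, 96.
Test each divisor d:
89^1 ≡ 89 (mod 97)
89^2 ≡ 64 (mod 97)
89^3 ≡ 70 (mod 97)
89^4 ≡ 22 (mod 97)
89^6 ≡ 50 (mod 97)
89^8 ≡ 96 (mod 97)
89^12 ≡ 75 (mod 97)
89^16 ≡ 1 (mod 97) ✓
Therefore the multiplicative order of 89 modulo 97 is 16.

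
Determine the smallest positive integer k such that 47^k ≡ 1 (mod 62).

The order of 47 must divide φ(62) = φ(2)·φ(31) = 1·30 = 30 = 2 · 3 · 5.
Divisors of 30: 1, 2, 3, 5, 6, 10, 15, 30.
Evaluate successive powers at the divisors of 30:
47^1 ≡ 47 (mod 62)
47^2 ≡ 39 (mod 62)
47^3 ≡ 35 (mod 62)
47^5 ≡ 1 (mod 62) ✓
So ord_62(47) = 5.

5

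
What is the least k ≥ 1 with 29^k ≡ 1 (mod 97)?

Since 29 ∈ (Z/97Z)^×, its order divides φ(97) = 97 − 1 = 96 = 2^5 · 3.
Divisors of 96: 1, 2, 3, 4, 6, 8, 12, 16, 24, 32, 48, 96.
Evaluate successive powers at the divisors of 96:
29^1 ≡ 29 (mod 97)
29^2 ≡ 65 (mod 97)
29^3 ≡ 42 (mod 97)
29^4 ≡ 54 (mod 97)
29^6 ≡ 18 (mod 97)
29^8 ≡ 6 (mod 97)
29^12 ≡ 33 (mod 97)
29^16 ≡ 36 (mod 97)
29^24 ≡ 22 (mod 97)
29^32 ≡ 35 (mod 97)
29^48 ≡ 96 (mod 97)
29^96 ≡ 1 (mod 97) ✓
So ord_97(29) = 96.

96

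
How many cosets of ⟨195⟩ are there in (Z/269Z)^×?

By Lagrange's theorem, ord_269(195) divides φ(269) = 269 − 1 = 268 = 2^2 · 67.
Divisors of 268: 1, 2, 4, 67, 134, 268.
Check 195^d mod 269 for each divisor in increasing order:
195^1 ≡ 195 (mod 269)
195^2 ≡ 96 (mod 269)
195^4 ≡ 70 (mod 269)
195^67 ≡ 82 (mod 269)
195^134 ≡ 268 (mod 269)
195^268 ≡ 1 (mod 269) ✓
Thus |⟨195⟩| = ord(195) = 268.
[(Z/269Z)^× : ⟨195⟩] = 268/268 = 1.

1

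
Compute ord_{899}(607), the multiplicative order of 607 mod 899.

420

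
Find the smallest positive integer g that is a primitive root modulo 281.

φ(281) = 281 − 1 = 280 = 2^3 · 5 · 7.
g is a primitive root iff g^(280/q) ≢ 1 (mod 281) for each prime q ∈ {2, 5, 7}.
g = 2: 2^140 ≡ 1 — hits 1, so not a primitive root.
g = 3: 3^140 ≡ 280; 3^56 ≡ 86; 3^40 ≡ 249 — none is 1, so 3 is a primitive root.
So 3 is the smallest generator of (Z/281Z)^×.

3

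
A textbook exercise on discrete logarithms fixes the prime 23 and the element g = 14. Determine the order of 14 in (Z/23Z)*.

The order of 14 must divide φ(23) = 23 − 1 = 22 = 2 · 11.
Divisors of 22: 1, 2, 11, 22.
Check 14^d mod 23 for each divisor in increasing order:
14^1 ≡ 14
14^2 ≡ 12
14^11 ≡ 22
14^22 ≡ 1
The smallest such exponent is 22, so the order of 14 is 22.

22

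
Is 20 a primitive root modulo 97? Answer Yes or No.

φ(97) = 97 − 1 = 96 = 2^5 · 3.
Test 20^(96/q) mod 97 for each prime factor q of 96:
20^48 ≡ 96 (mod 97)  [q = 2: ≢ 1 ✓]
20^32 ≡ 1 (mod 97)  [q = 3: ≡ 1 ✗]
20^32 ≡ 1 shows ord(20) | 32, strictly less than φ(97); not a primitive root.

No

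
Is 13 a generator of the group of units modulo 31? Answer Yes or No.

φ(31) = 31 − 1 = 30 = 2 · 3 · 5.
It suffices to check that the order of 13 is not a proper divisor of 30: compute 13^(30/q) for q ∈ {2, 3, 5}.
13^15 ≡ 30 (mod 31)  [q = 2: ≢ 1 ✓]
13^10 ≡ 5 (mod 31)  [q = 3: ≢ 1 ✓]
13^6 ≡ 16 (mod 31)  [q = 5: ≢ 1 ✓]
Every test exponent gives a nontrivial residue, hence 13 generates the full group.

Yes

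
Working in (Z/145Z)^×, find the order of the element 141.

By Lagrange's theorem, ord_145(141) divides φ(145) = φ(5·29) = (5−1)·(29−1) = 4·28 = 112 = 2^4 · 7.
Divisors of 112: 1, 2, 4, 7, 8, 14, 16, 28, 56, 112.
Check 141^d mod 145 for each divisor in increasing order:
141^1 ≡ 141 (mod 145)
141^2 ≡ 16 (mod 145)
141^4 ≡ 111 (mod 145)
141^7 ≡ 1 (mod 145) ✓
So ord_145(141) = 7.

7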